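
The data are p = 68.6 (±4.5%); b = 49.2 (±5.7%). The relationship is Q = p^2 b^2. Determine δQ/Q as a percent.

14.5%

Relative error in a monomial: (δQ/Q)² = Σ (nᵢ · δxᵢ/xᵢ)².
  (2·δp/p)² = (2×0.0450)² = 0.00810;  (2·δb/b)² = (2×0.0570)² = 0.0130
δQ/Q = √(0.0211) = 0.145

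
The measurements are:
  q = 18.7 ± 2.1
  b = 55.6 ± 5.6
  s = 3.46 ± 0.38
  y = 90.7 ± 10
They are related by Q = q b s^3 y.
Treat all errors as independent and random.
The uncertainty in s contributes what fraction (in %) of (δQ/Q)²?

(δQ/Q)² = (1·δq/q)² + (1·δb/b)² + (3·δs/s)² + (1·δy/y)²
  q term: (1×0.112)² = 0.0126
  b term: (1×0.101)² = 0.0101
  s term: (3×0.110)² = 0.109
  y term: (1×0.110)² = 0.0122
Total = 0.143. Share from s = 0.109/0.143 = 0.757.

75.7%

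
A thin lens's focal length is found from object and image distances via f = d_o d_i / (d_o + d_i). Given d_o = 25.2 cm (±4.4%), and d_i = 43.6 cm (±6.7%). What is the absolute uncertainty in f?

0.593 cm

∂f/∂d_o = (d_i/(d_o+d_i))² = 0.402;  ∂f/∂d_i = (d_o/(d_o+d_i))² = 0.134
δf = √((∂f/∂d_o · δd_o)² + (∂f/∂d_i · δd_i)²) = √(0.198 + 0.154) = 0.593 cm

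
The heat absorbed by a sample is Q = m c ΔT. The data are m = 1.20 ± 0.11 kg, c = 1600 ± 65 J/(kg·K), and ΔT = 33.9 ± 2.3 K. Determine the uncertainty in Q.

7880 J

Since Q is a product/quotient, work with relative uncertainties:
  (1·δm/m)² = (1×0.0917)² = 0.00840;  (1·δc/c)² = (1×0.0406)² = 0.00165;  (1·δΔT/ΔT)² = (1×0.0678)² = 0.00460
δQ/Q = √(0.0147) = 0.121
Q = 65100 J, so δQ = 0.121 × 65100 = 7880 J.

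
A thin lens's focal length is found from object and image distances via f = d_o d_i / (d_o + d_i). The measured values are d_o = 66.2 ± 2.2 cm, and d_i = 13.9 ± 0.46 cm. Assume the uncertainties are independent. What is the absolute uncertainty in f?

0.321 cm

∂f/∂d_o = (d_i/(d_o+d_i))² = 0.0301;  ∂f/∂d_i = (d_o/(d_o+d_i))² = 0.683
δf = √((∂f/∂d_o · δd_o)² + (∂f/∂d_i · δd_i)²) = √(0.00439 + 0.0987) = 0.321 cm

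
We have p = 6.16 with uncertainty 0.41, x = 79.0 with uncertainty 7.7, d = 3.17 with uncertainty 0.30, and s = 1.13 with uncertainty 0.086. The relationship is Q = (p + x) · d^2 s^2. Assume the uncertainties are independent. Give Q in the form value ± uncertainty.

Let u = p + x = 85.2. δu = √(δp² + δx²) = √(0.168 + 59.3) = 7.71, so δu/u = 0.0905.
Q is then a monomial in u, d, s:
δQ/Q = √((δu/u)² + (2·δd/d)² + (2·δs/s)²) = √(0.00820 + 0.0358 + 0.0232) = 0.259
Q = 1090, so δQ = 0.259 × 1090 = 283.

1090 ± 283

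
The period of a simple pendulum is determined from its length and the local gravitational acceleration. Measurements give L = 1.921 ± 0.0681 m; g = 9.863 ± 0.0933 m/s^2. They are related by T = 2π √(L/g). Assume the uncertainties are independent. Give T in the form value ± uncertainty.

2.773 ± 0.0509 s

Products/powers → add relative errors in quadrature, weighted by exponent:
  (½·δL/L)² = (0.5×0.0355)² = 0.000314;  (−½·δg/g)² = (-0.5×0.00946)² = 2.24e-05
δT/T = √(0.000337) = 0.0183
T = 2.773 s, so δT = 0.0183 × 2.773 = 0.0509 s.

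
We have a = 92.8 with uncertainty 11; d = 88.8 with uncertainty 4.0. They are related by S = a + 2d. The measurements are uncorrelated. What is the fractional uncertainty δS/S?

0.0503

Each term contributes (cᵢ δxᵢ)² to (δS)²:
  (δa)² = 121;  (2·δd)² = 64.0
δS = √(185) = 13.6
S = 270, so δS/S = 13.6/270 = 0.0503.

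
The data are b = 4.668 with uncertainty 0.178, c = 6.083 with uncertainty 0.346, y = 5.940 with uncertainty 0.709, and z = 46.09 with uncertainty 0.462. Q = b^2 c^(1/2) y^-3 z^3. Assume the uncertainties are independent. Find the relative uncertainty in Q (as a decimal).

0.368

Q is a product of powers, so relative uncertainties combine in quadrature:
  (2·δb/b)² = (2×0.0381)² = 0.00582;  (½·δc/c)² = (0.5×0.0569)² = 0.000809;  (-3·δy/y)² = (-3×0.119)² = 0.128;  (3·δz/z)² = (3×0.0100)² = 0.000904
δQ/Q = √(0.136) = 0.368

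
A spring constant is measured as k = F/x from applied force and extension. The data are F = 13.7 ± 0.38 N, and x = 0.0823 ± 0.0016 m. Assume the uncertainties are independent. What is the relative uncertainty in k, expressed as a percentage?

3.39%

Products/powers → add relative errors in quadrature, weighted by exponent:
  (1·δF/F)² = (1×0.0277)² = 0.000769;  (-1·δx/x)² = (-1×0.0194)² = 0.000378
δk/k = √(0.00115) = 0.0339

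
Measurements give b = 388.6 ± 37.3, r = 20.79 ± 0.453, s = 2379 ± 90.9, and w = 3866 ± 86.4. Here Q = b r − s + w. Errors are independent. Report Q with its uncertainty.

9566 ± 805

Let p = b·r = 8079. δp/p = √((1·δb/b)² + (1·δr/r)²) = √(0.00921 + 0.000475) = 0.0984, so δp = 795.
Q = p − s + w: δQ = √(δp² + δs² + δw²) = √(6.32e+05 + 8260 + 7460) = 805
Q = 9566.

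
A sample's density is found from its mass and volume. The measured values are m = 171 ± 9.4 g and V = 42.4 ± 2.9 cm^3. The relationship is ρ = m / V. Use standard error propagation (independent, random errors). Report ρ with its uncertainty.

ρ is a product of powers, so relative uncertainties combine in quadrature:
  (1·δm/m)² = (1×0.0550)² = 0.00302;  (-1·δV/V)² = (-1×0.0684)² = 0.00468
δρ/ρ = √(0.00770) = 0.0877
ρ = 4.03 g/cm^3, so δρ = 0.0877 × 4.03 = 0.354 g/cm^3.

4.03 ± 0.354 g/cm^3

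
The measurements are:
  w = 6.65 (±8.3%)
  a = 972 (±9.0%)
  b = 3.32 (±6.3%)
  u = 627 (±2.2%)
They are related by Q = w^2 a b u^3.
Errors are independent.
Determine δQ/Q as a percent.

For a monomial Q ∝ w^2, a, b, u^3, fractional errors add in quadrature:
  (2·δw/w)² = (2×0.0830)² = 0.0276;  (1·δa/a)² = (1×0.0900)² = 0.00810;  (1·δb/b)² = (1×0.0630)² = 0.00397;  (3·δu/u)² = (3×0.0220)² = 0.00436
δQ/Q = √(0.0440) = 0.210

21.0%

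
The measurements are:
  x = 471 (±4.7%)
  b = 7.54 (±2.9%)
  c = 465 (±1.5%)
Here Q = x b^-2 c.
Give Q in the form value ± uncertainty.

For a monomial Q ∝ x, b^-2, c, fractional errors add in quadrature:
  (1·δx/x)² = (1×0.0470)² = 0.00221;  (-2·δb/b)² = (-2×0.0290)² = 0.00336;  (1·δc/c)² = (1×0.0150)² = 0.000225
δQ/Q = √(0.00580) = 0.0761
Q = 3850, so δQ = 0.0761 × 3850 = 293.

3850 ± 293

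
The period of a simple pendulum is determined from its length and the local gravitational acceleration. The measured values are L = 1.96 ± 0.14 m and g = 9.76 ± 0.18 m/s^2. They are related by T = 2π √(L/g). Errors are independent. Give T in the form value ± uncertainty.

2.82 ± 0.104 s

Relative error in a monomial: (δT/T)² = Σ (nᵢ · δxᵢ/xᵢ)².
  (½·δL/L)² = (0.5×0.0714)² = 0.00128;  (−½·δg/g)² = (-0.5×0.0184)² = 8.5e-05
δT/T = √(0.00136) = 0.0369
T = 2.82 s, so δT = 0.0369 × 2.82 = 0.104 s.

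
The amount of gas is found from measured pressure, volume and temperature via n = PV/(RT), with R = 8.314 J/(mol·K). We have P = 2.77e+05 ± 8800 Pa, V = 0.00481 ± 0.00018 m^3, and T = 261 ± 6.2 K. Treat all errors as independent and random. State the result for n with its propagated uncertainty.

Since n is a product/quotient, work with relative uncertainties:
  (1·δP/P)² = (1×0.0318)² = 0.00101;  (1·δV/V)² = (1×0.0374)² = 0.00140;  (-1·δT/T)² = (-1×0.0238)² = 0.000564
δn/n = √(0.00297) = 0.0545
n = 0.614 mol, so δn = 0.0545 × 0.614 = 0.0335 mol.

0.614 ± 0.0335 mol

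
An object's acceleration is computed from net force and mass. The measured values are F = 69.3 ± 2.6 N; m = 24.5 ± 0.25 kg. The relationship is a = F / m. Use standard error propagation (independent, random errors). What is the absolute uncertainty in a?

For a monomial a ∝ F, m^-1, fractional errors add in quadrature:
  (1·δF/F)² = (1×0.0375)² = 0.00141;  (-1·δm/m)² = (-1×0.0102)² = 0.000104
δa/a = √(0.00151) = 0.0389
a = 2.83 m/s^2, so δa = 0.0389 × 2.83 = 0.110 m/s^2.

0.110 m/s^2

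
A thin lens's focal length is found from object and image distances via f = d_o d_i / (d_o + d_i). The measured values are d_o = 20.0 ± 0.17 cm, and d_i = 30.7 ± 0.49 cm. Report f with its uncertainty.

12.1 ± 0.0985 cm

∂f/∂d_o = (d_i/(d_o+d_i))² = 0.367;  ∂f/∂d_i = (d_o/(d_o+d_i))² = 0.156
δf = √((∂f/∂d_o · δd_o)² + (∂f/∂d_i · δd_i)²) = √(0.00389 + 0.00581) = 0.0985 cm
f = 12.1 cm.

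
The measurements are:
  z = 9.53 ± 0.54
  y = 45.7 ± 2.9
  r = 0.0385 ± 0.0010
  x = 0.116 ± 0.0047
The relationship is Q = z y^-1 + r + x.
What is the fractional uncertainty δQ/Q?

0.0506

Let p = z·y^-1 = 0.209. δp/p = √((1·δz/z)² + (-1·δy/y)²) = √(0.00321 + 0.00403) = 0.0851, so δp = 0.0177.
Q = p + r + x: δQ = √(δp² + δr² + δx²) = √(0.000315 + 1e-06 + 2.21e-05) = 0.0184
Q = 0.363, so δQ/Q = 0.0184/0.363 = 0.0506.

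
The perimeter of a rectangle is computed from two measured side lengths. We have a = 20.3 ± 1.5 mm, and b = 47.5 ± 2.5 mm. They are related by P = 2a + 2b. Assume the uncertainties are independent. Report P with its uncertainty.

P is a linear combination, so absolute uncertainties add in quadrature:
  (2·δa)² = 9.00;  (2·δb)² = 25.0
δP = √(34.0) = 5.83 mm
P = 136 mm.

136 ± 5.83 mm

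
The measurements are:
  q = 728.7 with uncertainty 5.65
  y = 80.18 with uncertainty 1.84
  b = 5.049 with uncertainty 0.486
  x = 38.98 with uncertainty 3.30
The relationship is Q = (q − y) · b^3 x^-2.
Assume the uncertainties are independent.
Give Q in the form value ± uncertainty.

54.94 ± 18.4

Let u = q − y = 648.5. δu = √(δq² + δy²) = √(31.9 + 3.39) = 5.94, so δu/u = 0.00916.
Q is then a monomial in u, b, x:
δQ/Q = √((δu/u)² + (3·δb/b)² + (-2·δx/x)²) = √(8.4e-05 + 0.0834 + 0.0287) = 0.335
Q = 54.94, so δQ = 0.335 × 54.94 = 18.4.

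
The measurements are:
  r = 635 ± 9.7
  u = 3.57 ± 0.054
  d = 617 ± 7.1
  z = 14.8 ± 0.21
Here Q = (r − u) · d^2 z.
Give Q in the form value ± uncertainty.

(3.56 ± 0.111) × 10^9

Let w = r − u = 631. δw = √(δr² + δu²) = √(94.1 + 0.00292) = 9.70, so δw/w = 0.0154.
Q is then a monomial in w, d, z:
δQ/Q = √((δw/w)² + (2·δd/d)² + (1·δz/z)²) = √(0.000236 + 0.000530 + 0.000201) = 0.0311
Q = 3.56e+09, so δQ = 0.0311 × 3.56e+09 = 1.11e+08.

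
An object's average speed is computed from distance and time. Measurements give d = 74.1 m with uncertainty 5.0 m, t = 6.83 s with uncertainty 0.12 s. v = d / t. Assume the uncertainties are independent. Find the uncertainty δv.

0.756 m/s

For a monomial v ∝ d, t^-1, fractional errors add in quadrature:
  (1·δd/d)² = (1×0.0675)² = 0.00455;  (-1·δt/t)² = (-1×0.0176)² = 0.000309
δv/v = √(0.00486) = 0.0697
v = 10.8 m/s, so δv = 0.0697 × 10.8 = 0.756 m/s.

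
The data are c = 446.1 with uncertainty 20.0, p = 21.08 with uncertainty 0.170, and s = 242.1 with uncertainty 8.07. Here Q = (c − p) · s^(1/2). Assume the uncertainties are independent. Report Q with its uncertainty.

Let u = c − p = 425.0. δu = √(δc² + δp²) = √(400 + 0.0289) = 20.0, so δu/u = 0.0471.
Q is then a monomial in u, s:
δQ/Q = √((δu/u)² + (½·δs/s)²) = √(0.00221 + 0.000278) = 0.0499
Q = 6613, so δQ = 0.0499 × 6613 = 330.

6613 ± 330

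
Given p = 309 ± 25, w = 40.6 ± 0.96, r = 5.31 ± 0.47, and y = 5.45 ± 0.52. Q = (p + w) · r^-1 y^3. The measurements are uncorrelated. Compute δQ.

Let u = p + w = 350. δu = √(δp² + δw²) = √(625 + 0.922) = 25.0, so δu/u = 0.0716.
Q is then a monomial in u, r, y:
δQ/Q = √((δu/u)² + (-1·δr/r)² + (3·δy/y)²) = √(0.00512 + 0.00783 + 0.0819) = 0.308
Q = 10700, so δQ = 0.308 × 10700 = 3280.

3280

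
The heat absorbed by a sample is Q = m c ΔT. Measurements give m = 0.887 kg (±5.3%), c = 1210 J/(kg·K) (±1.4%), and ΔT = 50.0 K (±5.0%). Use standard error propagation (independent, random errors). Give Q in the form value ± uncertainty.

53700 ± 3980 J

Since Q is a product/quotient, work with relative uncertainties:
  (1·δm/m)² = (1×0.0530)² = 0.00281;  (1·δc/c)² = (1×0.0140)² = 0.000196;  (1·δΔT/ΔT)² = (1×0.0500)² = 0.00250
δQ/Q = √(0.00551) = 0.0742
Q = 53700 J, so δQ = 0.0742 × 53700 = 3980 J.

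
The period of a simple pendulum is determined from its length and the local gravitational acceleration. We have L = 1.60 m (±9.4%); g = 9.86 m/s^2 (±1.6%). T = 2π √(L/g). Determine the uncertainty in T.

T is a product of powers, so relative uncertainties combine in quadrature:
  (½·δL/L)² = (0.5×0.0940)² = 0.00221;  (−½·δg/g)² = (-0.5×0.0160)² = 6.4e-05
δT/T = √(0.00227) = 0.0477
T = 2.53 s, so δT = 0.0477 × 2.53 = 0.121 s.

0.121 s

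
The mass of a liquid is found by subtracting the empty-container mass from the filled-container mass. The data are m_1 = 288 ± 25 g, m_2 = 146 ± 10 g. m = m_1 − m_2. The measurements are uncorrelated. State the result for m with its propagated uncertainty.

142 ± 26.9 g

For a sum/difference, combine absolute errors in quadrature:
  (δm_1)² = 625;  (δm_2)² = 100
δm = √(725) = 26.9 g
m = 142 g.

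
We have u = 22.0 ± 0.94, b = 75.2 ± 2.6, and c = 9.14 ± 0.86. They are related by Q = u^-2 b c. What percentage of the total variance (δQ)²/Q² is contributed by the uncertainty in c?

(δQ/Q)² = (-2·δu/u)² + (1·δb/b)² + (1·δc/c)²
  u term: (-2×0.0427)² = 0.00730
  b term: (1×0.0346)² = 0.00120
  c term: (1×0.0941)² = 0.00885
Total = 0.0174. Share from c = 0.00885/0.0174 = 0.510.

51.0%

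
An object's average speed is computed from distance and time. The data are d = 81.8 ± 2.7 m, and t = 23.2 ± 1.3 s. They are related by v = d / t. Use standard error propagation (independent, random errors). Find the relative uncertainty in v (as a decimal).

Each factor contributes (exponent × relative error)² to (δv/v)²:
  (1·δd/d)² = (1×0.0330)² = 0.00109;  (-1·δt/t)² = (-1×0.0560)² = 0.00314
δv/v = √(0.00423) = 0.0650

0.0650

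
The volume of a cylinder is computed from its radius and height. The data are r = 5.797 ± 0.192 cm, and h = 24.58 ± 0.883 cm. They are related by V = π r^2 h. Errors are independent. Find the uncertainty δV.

196 cm^3

Since V is a product/quotient, work with relative uncertainties:
  (2·δr/r)² = (2×0.0331)² = 0.00439;  (1·δh/h)² = (1×0.0359)² = 0.00129
δV/V = √(0.00568) = 0.0754
V = 2595 cm^3, so δV = 0.0754 × 2595 = 196 cm^3.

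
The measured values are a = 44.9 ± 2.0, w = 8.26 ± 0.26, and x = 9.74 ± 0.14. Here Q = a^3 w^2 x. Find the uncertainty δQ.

Q is a product of powers, so relative uncertainties combine in quadrature:
  (3·δa/a)² = (3×0.0445)² = 0.0179;  (2·δw/w)² = (2×0.0315)² = 0.00396;  (1·δx/x)² = (1×0.0144)² = 0.000207
δQ/Q = √(0.0220) = 0.148
Q = 6.02e+07, so δQ = 0.148 × 6.02e+07 = 8.93e+06.

8.93e+06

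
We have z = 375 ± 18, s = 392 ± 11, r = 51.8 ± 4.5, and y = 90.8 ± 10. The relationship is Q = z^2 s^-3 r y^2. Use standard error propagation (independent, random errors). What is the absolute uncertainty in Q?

268

Since Q is a product/quotient, work with relative uncertainties:
  (2·δz/z)² = (2×0.0480)² = 0.00922;  (-3·δs/s)² = (-3×0.0281)² = 0.00709;  (1·δr/r)² = (1×0.0869)² = 0.00755;  (2·δy/y)² = (2×0.110)² = 0.0485
δQ/Q = √(0.0724) = 0.269
Q = 997, so δQ = 0.269 × 997 = 268.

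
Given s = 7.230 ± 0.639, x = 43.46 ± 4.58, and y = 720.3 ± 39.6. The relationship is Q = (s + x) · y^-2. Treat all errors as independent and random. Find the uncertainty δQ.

1.4e-05

Let u = s + x = 50.69. δu = √(δs² + δx²) = √(0.408 + 21.0) = 4.62, so δu/u = 0.0912.
Q is then a monomial in u, y:
δQ/Q = √((δu/u)² + (-2·δy/y)²) = √(0.00832 + 0.0121) = 0.143
Q = 9.77e-05, so δQ = 0.143 × 9.77e-05 = 1.4e-05.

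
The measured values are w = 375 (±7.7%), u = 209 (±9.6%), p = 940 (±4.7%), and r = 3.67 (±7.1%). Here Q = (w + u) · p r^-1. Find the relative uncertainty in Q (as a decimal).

Let h = w + u = 584. δh = √(δw² + δu²) = √(834 + 403) = 35.2, so δh/h = 0.0602.
Q is then a monomial in h, p, r:
δQ/Q = √((δh/h)² + (1·δp/p)² + (-1·δr/r)²) = √(0.00363 + 0.00221 + 0.00504) = 0.104

0.104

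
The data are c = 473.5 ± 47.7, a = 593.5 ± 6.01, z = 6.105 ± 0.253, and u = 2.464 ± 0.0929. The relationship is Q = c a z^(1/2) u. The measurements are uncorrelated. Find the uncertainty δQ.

For a monomial Q ∝ c, a, z^(1/2), u, fractional errors add in quadrature:
  (1·δc/c)² = (1×0.101)² = 0.0101;  (1·δa/a)² = (1×0.0101)² = 0.000103;  (½·δz/z)² = (0.5×0.0414)² = 0.000429;  (1·δu/u)² = (1×0.0377)² = 0.00142
δQ/Q = √(0.0121) = 0.110
Q = 1.711e+06, so δQ = 0.110 × 1.711e+06 = 1.88e+05.

1.88e+05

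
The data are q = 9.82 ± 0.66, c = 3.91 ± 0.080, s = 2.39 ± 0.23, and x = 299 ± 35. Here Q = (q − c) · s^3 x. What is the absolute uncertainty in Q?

Let u = q − c = 5.91. δu = √(δq² + δc²) = √(0.436 + 0.00640) = 0.665, so δu/u = 0.112.
Q is then a monomial in u, s, x:
δQ/Q = √((δu/u)² + (3·δs/s)² + (1·δx/x)²) = √(0.0127 + 0.0833 + 0.0137) = 0.331
Q = 24100, so δQ = 0.331 × 24100 = 7990.

7990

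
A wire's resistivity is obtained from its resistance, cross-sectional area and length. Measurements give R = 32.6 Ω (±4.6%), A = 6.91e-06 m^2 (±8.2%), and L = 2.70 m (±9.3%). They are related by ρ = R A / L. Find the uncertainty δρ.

1.1e-05 Ω·m

Products/powers → add relative errors in quadrature, weighted by exponent:
  (1·δR/R)² = (1×0.0460)² = 0.00212;  (1·δA/A)² = (1×0.0820)² = 0.00672;  (-1·δL/L)² = (-1×0.0930)² = 0.00865
δρ/ρ = √(0.0175) = 0.132
ρ = 8.34e-05 Ω·m, so δρ = 0.132 × 8.34e-05 = 1.1e-05 Ω·m.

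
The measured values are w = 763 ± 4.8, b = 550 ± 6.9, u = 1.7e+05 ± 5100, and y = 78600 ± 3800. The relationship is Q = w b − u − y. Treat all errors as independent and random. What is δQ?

Let p = w·b = 4.2e+05. δp/p = √((1·δw/w)² + (1·δb/b)²) = √(3.96e-05 + 0.000157) = 0.0140, so δp = 5890.
Q = p − u − y: δQ = √(δp² + δu² + δy²) = √(3.47e+07 + 2.6e+07 + 1.44e+07) = 8670

8670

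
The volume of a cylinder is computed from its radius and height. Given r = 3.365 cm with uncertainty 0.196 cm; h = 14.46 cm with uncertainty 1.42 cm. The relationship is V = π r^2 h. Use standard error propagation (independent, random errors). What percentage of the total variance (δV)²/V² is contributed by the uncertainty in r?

58.5%

(δV/V)² = (2·δr/r)² + (1·δh/h)²
  r term: (2×0.0582)² = 0.0136
  h term: (1×0.0982)² = 0.00964
Total = 0.0232. Share from r = 0.0136/0.0232 = 0.585.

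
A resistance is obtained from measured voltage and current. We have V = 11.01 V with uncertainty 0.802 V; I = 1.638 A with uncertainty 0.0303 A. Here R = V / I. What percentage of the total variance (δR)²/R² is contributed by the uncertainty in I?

(δR/R)² = (1·δV/V)² + (-1·δI/I)²
  V term: (1×0.0728)² = 0.00531
  I term: (-1×0.0185)² = 0.000342
Total = 0.00565. Share from I = 0.000342/0.00565 = 0.0606.

6.06%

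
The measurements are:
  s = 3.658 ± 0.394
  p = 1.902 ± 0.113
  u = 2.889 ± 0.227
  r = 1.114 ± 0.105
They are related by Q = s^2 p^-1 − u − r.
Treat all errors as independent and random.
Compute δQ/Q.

0.525

Let w = s^2·p^-1 = 7.035. δw/w = √((2·δs/s)² + (-1·δp/p)²) = √(0.0464 + 0.00353) = 0.223, so δw = 1.57.
Q = w − u − r: δQ = √(δw² + δu² + δr²) = √(2.47 + 0.0515 + 0.0110) = 1.59
Q = 3.032, so δQ/Q = 1.59/3.032 = 0.525.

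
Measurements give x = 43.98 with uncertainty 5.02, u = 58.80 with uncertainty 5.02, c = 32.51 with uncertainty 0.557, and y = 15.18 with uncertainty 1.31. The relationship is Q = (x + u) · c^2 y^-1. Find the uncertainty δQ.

Let w = x + u = 102.8. δw = √(δx² + δu²) = √(25.2 + 25.2) = 7.10, so δw/w = 0.0691.
Q is then a monomial in w, c, y:
δQ/Q = √((δw/w)² + (2·δc/c)² + (-1·δy/y)²) = √(0.00477 + 0.00117 + 0.00745) = 0.116
Q = 7156, so δQ = 0.116 × 7156 = 828.

828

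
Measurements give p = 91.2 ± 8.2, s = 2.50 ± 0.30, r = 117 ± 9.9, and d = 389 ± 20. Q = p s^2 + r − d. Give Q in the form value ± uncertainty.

Let w = p·s^2 = 570. δw/w = √((1·δp/p)² + (2·δs/s)²) = √(0.00808 + 0.0576) = 0.256, so δw = 146.
Q = w + r − d: δQ = √(δw² + δr² + δd²) = √(21300 + 98.0 + 400) = 148
Q = 298.

298 ± 148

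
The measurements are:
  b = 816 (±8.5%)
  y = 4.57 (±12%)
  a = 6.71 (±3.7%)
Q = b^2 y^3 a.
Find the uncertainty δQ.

1.71e+08

Since Q is a product/quotient, work with relative uncertainties:
  (2·δb/b)² = (2×0.0850)² = 0.0289;  (3·δy/y)² = (3×0.120)² = 0.130;  (1·δa/a)² = (1×0.0370)² = 0.00137
δQ/Q = √(0.160) = 0.400
Q = 4.26e+08, so δQ = 0.400 × 4.26e+08 = 1.71e+08.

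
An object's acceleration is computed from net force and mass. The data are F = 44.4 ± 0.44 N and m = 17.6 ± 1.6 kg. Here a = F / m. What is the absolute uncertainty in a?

Each factor contributes (exponent × relative error)² to (δa/a)²:
  (1·δF/F)² = (1×0.00991)² = 9.82e-05;  (-1·δm/m)² = (-1×0.0909)² = 0.00826
δa/a = √(0.00836) = 0.0914
a = 2.52 m/s^2, so δa = 0.0914 × 2.52 = 0.231 m/s^2.

0.231 m/s^2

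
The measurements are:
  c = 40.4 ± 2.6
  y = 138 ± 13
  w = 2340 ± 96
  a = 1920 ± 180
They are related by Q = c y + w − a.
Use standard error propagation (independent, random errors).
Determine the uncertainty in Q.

Let p = c·y = 5580. δp/p = √((1·δc/c)² + (1·δy/y)²) = √(0.00414 + 0.00887) = 0.114, so δp = 636.
Q = p + w − a: δQ = √(δp² + δw² + δa²) = √(4.05e+05 + 9220 + 32400) = 668

668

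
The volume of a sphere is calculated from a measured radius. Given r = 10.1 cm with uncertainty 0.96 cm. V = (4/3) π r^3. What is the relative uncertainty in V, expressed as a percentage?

28.5%

V ∝ r^3, so δV/V = |3| · δr/r = 3 × 0.0950 = 0.285.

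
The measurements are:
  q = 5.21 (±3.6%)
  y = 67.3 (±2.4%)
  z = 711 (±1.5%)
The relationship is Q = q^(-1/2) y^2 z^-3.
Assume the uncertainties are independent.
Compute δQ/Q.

0.0682

Each factor contributes (exponent × relative error)² to (δQ/Q)²:
  (−½·δq/q)² = (-0.5×0.0360)² = 0.000324;  (2·δy/y)² = (2×0.0240)² = 0.00230;  (-3·δz/z)² = (-3×0.0150)² = 0.00202
δQ/Q = √(0.00465) = 0.0682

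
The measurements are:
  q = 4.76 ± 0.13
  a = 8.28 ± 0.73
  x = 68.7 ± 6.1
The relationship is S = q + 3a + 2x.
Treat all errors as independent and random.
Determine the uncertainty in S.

12.4

Sums and differences: (δS)² = Σ (cᵢ δxᵢ)².
  (δq)² = 0.0169;  (3·δa)² = 4.80;  (2·δx)² = 149
δS = √(154) = 12.4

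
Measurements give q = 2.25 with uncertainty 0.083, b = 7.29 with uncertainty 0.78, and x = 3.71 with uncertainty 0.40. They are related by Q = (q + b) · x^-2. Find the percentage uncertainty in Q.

23.1%

Let u = q + b = 9.54. δu = √(δq² + δb²) = √(0.00689 + 0.608) = 0.784, so δu/u = 0.0822.
Q is then a monomial in u, x:
δQ/Q = √((δu/u)² + (-2·δx/x)²) = √(0.00676 + 0.0465) = 0.231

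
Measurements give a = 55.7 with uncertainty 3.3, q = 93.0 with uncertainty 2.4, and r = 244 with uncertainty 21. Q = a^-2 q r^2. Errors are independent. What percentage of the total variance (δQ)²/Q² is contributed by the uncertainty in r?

(δQ/Q)² = (-2·δa/a)² + (1·δq/q)² + (2·δr/r)²
  a term: (-2×0.0592)² = 0.0140
  q term: (1×0.0258)² = 0.000666
  r term: (2×0.0861)² = 0.0296
Total = 0.0443. Share from r = 0.0296/0.0443 = 0.668.

66.8%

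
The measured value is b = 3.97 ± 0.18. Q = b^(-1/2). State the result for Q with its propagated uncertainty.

For a monomial Q ∝ b^(-1/2), fractional errors add in quadrature:
  (−½·δb/b)² = (-0.5×0.0453)² = 0.000514
δQ/Q = √(0.000514) = 0.0227
Q = 0.502, so δQ = 0.0227 × 0.502 = 0.0114.

0.502 ± 0.0114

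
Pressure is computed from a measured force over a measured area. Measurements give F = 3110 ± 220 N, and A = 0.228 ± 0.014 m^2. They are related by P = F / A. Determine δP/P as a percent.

9.37%

Relative error in a monomial: (δP/P)² = Σ (nᵢ · δxᵢ/xᵢ)².
  (1·δF/F)² = (1×0.0707)² = 0.00500;  (-1·δA/A)² = (-1×0.0614)² = 0.00377
δP/P = √(0.00877) = 0.0937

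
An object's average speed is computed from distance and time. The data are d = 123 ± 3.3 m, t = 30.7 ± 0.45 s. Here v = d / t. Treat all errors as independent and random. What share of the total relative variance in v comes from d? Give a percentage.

77.0%

(δv/v)² = (1·δd/d)² + (-1·δt/t)²
  d term: (1×0.0268)² = 0.000720
  t term: (-1×0.0147)² = 0.000215
Total = 0.000935. Share from d = 0.000720/0.000935 = 0.770.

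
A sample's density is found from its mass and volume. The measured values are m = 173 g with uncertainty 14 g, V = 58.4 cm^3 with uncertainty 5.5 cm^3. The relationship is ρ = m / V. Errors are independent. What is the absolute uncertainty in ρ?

Products/powers → add relative errors in quadrature, weighted by exponent:
  (1·δm/m)² = (1×0.0809)² = 0.00655;  (-1·δV/V)² = (-1×0.0942)² = 0.00887
δρ/ρ = √(0.0154) = 0.124
ρ = 2.96 g/cm^3, so δρ = 0.124 × 2.96 = 0.368 g/cm^3.

0.368 g/cm^3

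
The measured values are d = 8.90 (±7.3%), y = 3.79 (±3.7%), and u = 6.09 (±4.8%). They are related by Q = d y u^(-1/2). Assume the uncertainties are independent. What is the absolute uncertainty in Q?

1.17

Each factor contributes (exponent × relative error)² to (δQ/Q)²:
  (1·δd/d)² = (1×0.0730)² = 0.00533;  (1·δy/y)² = (1×0.0370)² = 0.00137;  (−½·δu/u)² = (-0.5×0.0480)² = 0.000576
δQ/Q = √(0.00727) = 0.0853
Q = 13.7, so δQ = 0.0853 × 13.7 = 1.17.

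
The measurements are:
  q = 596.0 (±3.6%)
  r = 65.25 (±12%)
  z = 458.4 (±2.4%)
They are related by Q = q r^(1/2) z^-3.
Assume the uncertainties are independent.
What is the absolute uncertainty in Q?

Relative error in a monomial: (δQ/Q)² = Σ (nᵢ · δxᵢ/xᵢ)².
  (1·δq/q)² = (1×0.0360)² = 0.00130;  (½·δr/r)² = (0.5×0.120)² = 0.00360;  (-3·δz/z)² = (-3×0.0240)² = 0.00518
δQ/Q = √(0.0101) = 0.100
Q = 4.998e-05, so δQ = 0.100 × 4.998e-05 = 5.02e-06.

5.02e-06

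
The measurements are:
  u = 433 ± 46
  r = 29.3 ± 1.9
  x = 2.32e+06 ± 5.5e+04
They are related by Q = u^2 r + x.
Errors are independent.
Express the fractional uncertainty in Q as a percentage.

15.6%

Let p = u^2·r = 5.49e+06. δp/p = √((2·δu/u)² + (1·δr/r)²) = √(0.0451 + 0.00421) = 0.222, so δp = 1.22e+06.
Q = p + x: δQ = √(δp² + δx²) = √(1.49e+12 + 3.02e+09) = 1.22e+06
Q = 7.81e+06, so δQ/Q = 1.22e+06/7.81e+06 = 0.156.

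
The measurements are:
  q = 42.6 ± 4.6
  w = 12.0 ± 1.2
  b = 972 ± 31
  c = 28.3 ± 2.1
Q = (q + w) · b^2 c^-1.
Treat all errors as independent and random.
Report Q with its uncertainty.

(1.82 ± 0.239) × 10^6

Let u = q + w = 54.6. δu = √(δq² + δw²) = √(21.2 + 1.44) = 4.75, so δu/u = 0.0871.
Q is then a monomial in u, b, c:
δQ/Q = √((δu/u)² + (2·δb/b)² + (-1·δc/c)²) = √(0.00758 + 0.00407 + 0.00551) = 0.131
Q = 1.82e+06, so δQ = 0.131 × 1.82e+06 = 2.39e+05.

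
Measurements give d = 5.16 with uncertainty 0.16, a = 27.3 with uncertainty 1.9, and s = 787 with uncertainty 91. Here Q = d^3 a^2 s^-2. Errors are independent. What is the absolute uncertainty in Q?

0.0472

For a monomial Q ∝ d^3, a^2, s^-2, fractional errors add in quadrature:
  (3·δd/d)² = (3×0.0310)² = 0.00865;  (2·δa/a)² = (2×0.0696)² = 0.0194;  (-2·δs/s)² = (-2×0.116)² = 0.0535
δQ/Q = √(0.0815) = 0.285
Q = 0.165, so δQ = 0.285 × 0.165 = 0.0472.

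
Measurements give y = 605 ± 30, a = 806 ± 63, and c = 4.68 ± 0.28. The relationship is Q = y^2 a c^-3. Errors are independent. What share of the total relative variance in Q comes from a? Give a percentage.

12.7%

(δQ/Q)² = (2·δy/y)² + (1·δa/a)² + (-3·δc/c)²
  y term: (2×0.0496)² = 0.00984
  a term: (1×0.0782)² = 0.00611
  c term: (-3×0.0598)² = 0.0322
Total = 0.0482. Share from a = 0.00611/0.0482 = 0.127.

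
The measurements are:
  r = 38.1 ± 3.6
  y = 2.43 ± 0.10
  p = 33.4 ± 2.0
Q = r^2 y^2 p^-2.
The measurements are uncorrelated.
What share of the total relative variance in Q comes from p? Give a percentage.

25.2%

(δQ/Q)² = (2·δr/r)² + (2·δy/y)² + (-2·δp/p)²
  r term: (2×0.0945)² = 0.0357
  y term: (2×0.0412)² = 0.00677
  p term: (-2×0.0599)² = 0.0143
Total = 0.0568. Share from p = 0.0143/0.0568 = 0.252.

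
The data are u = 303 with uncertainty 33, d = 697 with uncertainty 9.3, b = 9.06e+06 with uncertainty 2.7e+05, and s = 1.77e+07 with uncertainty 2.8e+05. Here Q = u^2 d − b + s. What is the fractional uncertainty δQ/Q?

0.192

Let p = u^2·d = 6.4e+07. δp/p = √((2·δu/u)² + (1·δd/d)²) = √(0.0474 + 0.000178) = 0.218, so δp = 1.4e+07.
Q = p − b + s: δQ = √(δp² + δb² + δs²) = √(1.95e+14 + 7.29e+10 + 7.84e+10) = 1.4e+07
Q = 7.26e+07, so δQ/Q = 1.4e+07/7.26e+07 = 0.192.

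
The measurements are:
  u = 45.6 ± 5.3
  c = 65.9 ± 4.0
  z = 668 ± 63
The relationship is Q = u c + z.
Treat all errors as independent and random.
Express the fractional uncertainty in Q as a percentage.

Let p = u·c = 3010. δp/p = √((1·δu/u)² + (1·δc/c)²) = √(0.0135 + 0.00368) = 0.131, so δp = 394.
Q = p + z: δQ = √(δp² + δz²) = √(1.55e+05 + 3970) = 399
Q = 3670, so δQ/Q = 399/3670 = 0.109.

10.9%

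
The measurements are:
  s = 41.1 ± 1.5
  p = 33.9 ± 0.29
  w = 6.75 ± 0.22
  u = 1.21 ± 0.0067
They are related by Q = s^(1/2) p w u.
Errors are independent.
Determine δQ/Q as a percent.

3.87%

Products/powers → add relative errors in quadrature, weighted by exponent:
  (½·δs/s)² = (0.5×0.0365)² = 0.000333;  (1·δp/p)² = (1×0.00855)² = 7.32e-05;  (1·δw/w)² = (1×0.0326)² = 0.00106;  (1·δu/u)² = (1×0.00554)² = 3.07e-05
δQ/Q = √(0.00150) = 0.0387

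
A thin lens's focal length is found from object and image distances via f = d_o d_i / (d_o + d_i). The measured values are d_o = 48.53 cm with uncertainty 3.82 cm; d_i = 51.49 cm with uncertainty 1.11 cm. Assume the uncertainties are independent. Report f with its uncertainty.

24.98 ± 1.05 cm

∂f/∂d_o = (d_i/(d_o+d_i))² = 0.265;  ∂f/∂d_i = (d_o/(d_o+d_i))² = 0.235
δf = √((∂f/∂d_o · δd_o)² + (∂f/∂d_i · δd_i)²) = √(1.02 + 0.0683) = 1.05 cm
f = 24.98 cm.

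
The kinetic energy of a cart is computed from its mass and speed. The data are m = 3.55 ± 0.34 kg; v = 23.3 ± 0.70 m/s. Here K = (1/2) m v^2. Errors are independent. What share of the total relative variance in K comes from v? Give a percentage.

(δK/K)² = (1·δm/m)² + (2·δv/v)²
  m term: (1×0.0958)² = 0.00917
  v term: (2×0.0300)² = 0.00361
Total = 0.0128. Share from v = 0.00361/0.0128 = 0.282.

28.2%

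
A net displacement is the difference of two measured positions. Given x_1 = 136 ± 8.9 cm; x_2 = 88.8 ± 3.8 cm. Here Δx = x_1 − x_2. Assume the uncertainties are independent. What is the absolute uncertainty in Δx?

For a sum/difference, combine absolute errors in quadrature:
  (δx_1)² = 79.2;  (δx_2)² = 14.4
δΔx = √(93.7) = 9.68 cm

9.68 cm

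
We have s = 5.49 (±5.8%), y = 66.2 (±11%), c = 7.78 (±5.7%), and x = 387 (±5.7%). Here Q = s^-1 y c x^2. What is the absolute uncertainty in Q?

2.5e+06

Each factor contributes (exponent × relative error)² to (δQ/Q)²:
  (-1·δs/s)² = (-1×0.0580)² = 0.00336;  (1·δy/y)² = (1×0.110)² = 0.0121;  (1·δc/c)² = (1×0.0570)² = 0.00325;  (2·δx/x)² = (2×0.0570)² = 0.0130
δQ/Q = √(0.0317) = 0.178
Q = 1.41e+07, so δQ = 0.178 × 1.41e+07 = 2.5e+06.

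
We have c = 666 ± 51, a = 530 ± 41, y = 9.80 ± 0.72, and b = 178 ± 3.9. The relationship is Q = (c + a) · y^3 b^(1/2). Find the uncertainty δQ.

Let u = c + a = 1200. δu = √(δc² + δa²) = √(2600 + 1680) = 65.4, so δu/u = 0.0547.
Q is then a monomial in u, y, b:
δQ/Q = √((δu/u)² + (3·δy/y)² + (½·δb/b)²) = √(0.00299 + 0.0486 + 0.000120) = 0.227
Q = 1.5e+07, so δQ = 0.227 × 1.5e+07 = 3.41e+06.

3.41e+06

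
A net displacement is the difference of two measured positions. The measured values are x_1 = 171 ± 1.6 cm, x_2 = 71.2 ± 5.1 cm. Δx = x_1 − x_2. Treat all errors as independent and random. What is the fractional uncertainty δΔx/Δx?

0.0536

Δx is a linear combination, so absolute uncertainties add in quadrature:
  (δx_1)² = 2.56;  (δx_2)² = 26.0
δΔx = √(28.6) = 5.35 cm
Δx = 99.8 cm, so δΔx/Δx = 5.35/99.8 = 0.0536.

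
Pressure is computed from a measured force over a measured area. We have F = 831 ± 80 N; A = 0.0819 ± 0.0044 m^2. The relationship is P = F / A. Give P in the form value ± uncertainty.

10100 ± 1120 Pa

Relative error in a monomial: (δP/P)² = Σ (nᵢ · δxᵢ/xᵢ)².
  (1·δF/F)² = (1×0.0963)² = 0.00927;  (-1·δA/A)² = (-1×0.0537)² = 0.00289
δP/P = √(0.0122) = 0.110
P = 10100 Pa, so δP = 0.110 × 10100 = 1120 Pa.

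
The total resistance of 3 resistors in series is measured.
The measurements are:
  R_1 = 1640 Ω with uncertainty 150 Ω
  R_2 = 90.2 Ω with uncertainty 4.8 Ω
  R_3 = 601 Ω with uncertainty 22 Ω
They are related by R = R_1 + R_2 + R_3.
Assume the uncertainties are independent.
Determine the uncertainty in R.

Sums and differences: (δR)² = Σ (cᵢ δxᵢ)².
  (δR_1)² = 22500;  (δR_2)² = 23.0;  (δR_3)² = 484
δR = √(23000) = 152 Ω

152 Ω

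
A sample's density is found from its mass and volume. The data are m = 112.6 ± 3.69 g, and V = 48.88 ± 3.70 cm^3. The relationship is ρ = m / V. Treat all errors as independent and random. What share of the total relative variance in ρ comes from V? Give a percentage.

84.2%

(δρ/ρ)² = (1·δm/m)² + (-1·δV/V)²
  m term: (1×0.0328)² = 0.00107
  V term: (-1×0.0757)² = 0.00573
Total = 0.00680. Share from V = 0.00573/0.00680 = 0.842.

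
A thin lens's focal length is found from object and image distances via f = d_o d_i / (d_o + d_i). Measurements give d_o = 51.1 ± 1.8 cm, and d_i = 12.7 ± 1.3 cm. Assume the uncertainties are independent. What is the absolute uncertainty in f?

∂f/∂d_o = (d_i/(d_o+d_i))² = 0.0396;  ∂f/∂d_i = (d_o/(d_o+d_i))² = 0.642
δf = √((∂f/∂d_o · δd_o)² + (∂f/∂d_i · δd_i)²) = √(0.00509 + 0.695) = 0.837 cm

0.837 cm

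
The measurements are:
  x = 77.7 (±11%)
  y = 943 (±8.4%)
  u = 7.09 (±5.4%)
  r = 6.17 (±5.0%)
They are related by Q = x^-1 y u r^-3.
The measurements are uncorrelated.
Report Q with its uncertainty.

0.366 ± 0.0773

Products/powers → add relative errors in quadrature, weighted by exponent:
  (-1·δx/x)² = (-1×0.110)² = 0.0121;  (1·δy/y)² = (1×0.0840)² = 0.00706;  (1·δu/u)² = (1×0.0540)² = 0.00292;  (-3·δr/r)² = (-3×0.0500)² = 0.0225
δQ/Q = √(0.0446) = 0.211
Q = 0.366, so δQ = 0.211 × 0.366 = 0.0773.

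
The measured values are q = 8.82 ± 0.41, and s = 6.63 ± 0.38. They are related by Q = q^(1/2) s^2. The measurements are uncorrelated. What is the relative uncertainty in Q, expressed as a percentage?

Products/powers → add relative errors in quadrature, weighted by exponent:
  (½·δq/q)² = (0.5×0.0465)² = 0.000540;  (2·δs/s)² = (2×0.0573)² = 0.0131
δQ/Q = √(0.0137) = 0.117

11.7%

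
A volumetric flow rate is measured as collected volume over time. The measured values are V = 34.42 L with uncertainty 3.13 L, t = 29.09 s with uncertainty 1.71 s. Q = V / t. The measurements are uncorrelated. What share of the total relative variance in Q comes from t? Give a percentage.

(δQ/Q)² = (1·δV/V)² + (-1·δt/t)²
  V term: (1×0.0909)² = 0.00827
  t term: (-1×0.0588)² = 0.00346
Total = 0.0117. Share from t = 0.00346/0.0117 = 0.295.

29.5%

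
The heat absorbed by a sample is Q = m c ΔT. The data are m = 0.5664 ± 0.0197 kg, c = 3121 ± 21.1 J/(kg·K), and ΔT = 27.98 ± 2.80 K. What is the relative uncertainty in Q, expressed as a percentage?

10.6%

Products/powers → add relative errors in quadrature, weighted by exponent:
  (1·δm/m)² = (1×0.0348)² = 0.00121;  (1·δc/c)² = (1×0.00676)² = 4.57e-05;  (1·δΔT/ΔT)² = (1×0.100)² = 0.0100
δQ/Q = √(0.0113) = 0.106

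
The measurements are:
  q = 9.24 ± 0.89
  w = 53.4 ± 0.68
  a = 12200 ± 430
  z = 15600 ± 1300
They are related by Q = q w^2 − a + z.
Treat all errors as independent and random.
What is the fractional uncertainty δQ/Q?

Let p = q·w^2 = 26300. δp/p = √((1·δq/q)² + (2·δw/w)²) = √(0.00928 + 0.000649) = 0.0996, so δp = 2630.
Q = p − a + z: δQ = √(δp² + δa² + δz²) = √(6.89e+06 + 1.85e+05 + 1.69e+06) = 2960
Q = 29700, so δQ/Q = 2960/29700 = 0.0995.

0.0995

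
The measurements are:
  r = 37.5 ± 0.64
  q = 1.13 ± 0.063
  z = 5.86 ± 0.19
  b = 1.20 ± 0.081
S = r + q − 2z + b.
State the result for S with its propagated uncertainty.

Absolute uncertainties add in quadrature for a linear combination:
  (δr)² = 0.410;  (δq)² = 0.00397;  (2·δz)² = 0.144;  (δb)² = 0.00656
δS = √(0.565) = 0.751
S = 28.1.

28.1 ± 0.751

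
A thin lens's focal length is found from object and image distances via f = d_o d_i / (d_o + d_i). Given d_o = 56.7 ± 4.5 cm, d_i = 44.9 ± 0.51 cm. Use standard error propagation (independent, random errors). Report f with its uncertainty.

∂f/∂d_o = (d_i/(d_o+d_i))² = 0.195;  ∂f/∂d_i = (d_o/(d_o+d_i))² = 0.311
δf = √((∂f/∂d_o · δd_o)² + (∂f/∂d_i · δd_i)²) = √(0.772 + 0.0252) = 0.893 cm
f = 25.1 cm.

25.1 ± 0.893 cm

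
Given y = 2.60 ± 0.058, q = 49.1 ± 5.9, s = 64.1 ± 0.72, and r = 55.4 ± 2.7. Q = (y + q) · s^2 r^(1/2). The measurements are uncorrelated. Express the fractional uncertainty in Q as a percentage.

Let u = y + q = 51.7. δu = √(δy² + δq²) = √(0.00336 + 34.8) = 5.90, so δu/u = 0.114.
Q is then a monomial in u, s, r:
δQ/Q = √((δu/u)² + (2·δs/s)² + (½·δr/r)²) = √(0.0130 + 0.000505 + 0.000594) = 0.119

11.9%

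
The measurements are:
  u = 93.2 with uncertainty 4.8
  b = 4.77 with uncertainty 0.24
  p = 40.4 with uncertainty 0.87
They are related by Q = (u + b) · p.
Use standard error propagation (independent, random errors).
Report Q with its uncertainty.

3960 ± 212

Let w = u + b = 98.0. δw = √(δu² + δb²) = √(23.0 + 0.0576) = 4.81, so δw/w = 0.0491.
Q is then a monomial in w, p:
δQ/Q = √((δw/w)² + (1·δp/p)²) = √(0.00241 + 0.000464) = 0.0536
Q = 3960, so δQ = 0.0536 × 3960 = 212.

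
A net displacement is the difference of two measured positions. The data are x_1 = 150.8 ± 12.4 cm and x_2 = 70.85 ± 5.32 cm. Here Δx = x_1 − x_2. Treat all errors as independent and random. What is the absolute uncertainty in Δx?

Sums and differences: (δΔx)² = Σ (cᵢ δxᵢ)².
  (δx_1)² = 154;  (δx_2)² = 28.3
δΔx = √(182) = 13.5 cm

13.5 cm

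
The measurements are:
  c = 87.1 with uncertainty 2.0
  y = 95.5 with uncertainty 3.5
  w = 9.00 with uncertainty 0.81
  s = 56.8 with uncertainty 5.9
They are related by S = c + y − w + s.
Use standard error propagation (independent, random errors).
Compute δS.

7.19

For a sum/difference, combine absolute errors in quadrature:
  (δc)² = 4.00;  (δy)² = 12.2;  (δw)² = 0.656;  (δs)² = 34.8
δS = √(51.7) = 7.19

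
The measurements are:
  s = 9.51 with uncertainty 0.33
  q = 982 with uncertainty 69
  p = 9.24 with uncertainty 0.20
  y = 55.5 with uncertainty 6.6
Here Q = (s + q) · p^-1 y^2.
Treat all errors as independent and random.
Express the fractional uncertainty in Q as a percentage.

Let u = s + q = 992. δu = √(δs² + δq²) = √(0.109 + 4760) = 69.0, so δu/u = 0.0696.
Q is then a monomial in u, p, y:
δQ/Q = √((δu/u)² + (-1·δp/p)² + (2·δy/y)²) = √(0.00484 + 0.000469 + 0.0566) = 0.249

24.9%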